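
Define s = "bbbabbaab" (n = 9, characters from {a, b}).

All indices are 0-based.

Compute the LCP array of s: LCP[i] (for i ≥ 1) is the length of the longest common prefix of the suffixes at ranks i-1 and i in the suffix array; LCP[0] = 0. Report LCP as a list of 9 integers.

rank→(start, suffix):
  0 → (6, 'aab')
  1 → (7, 'ab')
  2 → (3, 'abbaab')
  3 → (8, 'b')
  4 → (5, 'baab')
  5 → (2, 'babbaab')
  6 → (4, 'bbaab')
  7 → (1, 'bbabbaab')
  8 → (0, 'bbbabbaab')

SA = [6, 7, 3, 8, 5, 2, 4, 1, 0]
i: (SA[i-1],SA[i]) lcp shared
  1: (6,7) 1 'a'
  2: (7,3) 2 'ab'
  3: (3,8) 0 ''
  4: (8,5) 1 'b'
  5: (5,2) 2 'ba'
  6: (2,4) 1 'b'
  7: (4,1) 3 'bba'
  8: (1,0) 2 'bb'

[0, 1, 2, 0, 1, 2, 1, 3, 2]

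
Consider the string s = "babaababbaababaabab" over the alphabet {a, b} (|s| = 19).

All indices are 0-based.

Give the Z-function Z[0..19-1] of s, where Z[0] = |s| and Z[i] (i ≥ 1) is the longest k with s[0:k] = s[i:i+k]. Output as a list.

[19, 0, 2, 0, 0, 3, 0, 1, 2, 0, 0, 8, 0, 2, 0, 0, 3, 0, 1]

Z[0]=19
i=1: outside box; Z[1]=0
i=2: outside box; Z[2]=2 scan→box=[2,4)
i=3: min(r-i=1, Z[1]=0)=0; Z[3]=0
i=4: outside box; Z[4]=0
i=5: outside box; Z[5]=3 scan→box=[5,8)
i=6: min(r-i=2, Z[1]=0)=0; Z[6]=0
i=7: min(r-i=1, Z[2]=2)=1; Z[7]=1
i=8: outside box; Z[8]=2 scan→box=[8,10)
i=9: min(r-i=1, Z[1]=0)=0; Z[9]=0
i=10: outside box; Z[10]=0
i=11: outside box; Z[11]=8 scan→box=[11,19)
i=12: min(r-i=7, Z[1]=0)=0; Z[12]=0
i=13: min(r-i=6, Z[2]=2)=2; Z[13]=2
i=14: min(r-i=5, Z[3]=0)=0; Z[14]=0
i=15: min(r-i=4, Z[4]=0)=0; Z[15]=0
i=16: min(r-i=3, Z[5]=3)=3; Z[16]=3
i=17: min(r-i=2, Z[6]=0)=0; Z[17]=0
i=18: min(r-i=1, Z[7]=1)=1; Z[18]=1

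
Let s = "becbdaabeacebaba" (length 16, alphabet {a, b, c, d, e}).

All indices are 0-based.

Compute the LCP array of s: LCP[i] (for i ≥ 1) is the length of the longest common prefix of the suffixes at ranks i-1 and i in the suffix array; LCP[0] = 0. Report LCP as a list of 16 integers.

rank | idx | suffix
   0 |  15 | a
   1 |   5 | aabeacebaba
   2 |  13 | aba
   3 |   6 | abeacebaba
   4 |   9 | acebaba
   5 |  14 | ba
   6 |  12 | baba
   7 |   3 | bdaabeacebaba
   8 |   7 | beacebaba
   9 |   0 | becbdaabeacebaba
  10 |   2 | cbdaabeacebaba
  11 |  10 | cebaba
  12 |   4 | daabeacebaba
  13 |   8 | eacebaba
  14 |  11 | ebaba
  15 |   1 | ecbdaabeacebaba

SA = [15, 5, 13, 6, 9, 14, 12, 3, 7, 0, 2, 10, 4, 8, 11, 1]
rank  pair      lcp
   1  s[15:],s[5:]  1  'a'
   2  s[5:],s[13:]  1  'a'
   3  s[13:],s[6:]  2  'ab'
   4  s[6:],s[9:]  1  'a'
   5  s[9:],s[14:]  0  ''
   6  s[14:],s[12:]  2  'ba'
   7  s[12:],s[3:]  1  'b'
   8  s[3:],s[7:]  1  'b'
   9  s[7:],s[0:]  2  'be'
  10  s[0:],s[2:]  0  ''
  11  s[2:],s[10:]  1  'c'
  12  s[10:],s[4:]  0  ''
  13  s[4:],s[8:]  0  ''
  14  s[8:],s[11:]  1  'e'
  15  s[11:],s[1:]  1  'e'

[0, 1, 1, 2, 1, 0, 2, 1, 1, 2, 0, 1, 0, 0, 1, 1]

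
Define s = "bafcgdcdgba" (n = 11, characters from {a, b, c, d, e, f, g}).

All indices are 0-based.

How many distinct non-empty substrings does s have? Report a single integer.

sorted suffixes:
  #0 SA[0]=10  'a'
  #1 SA[1]=1  'afcgdcdgba'
  #2 SA[2]=9  'ba'
  #3 SA[3]=0  'bafcgdcdgba'
  #4 SA[4]=6  'cdgba'
  #5 SA[5]=3  'cgdcdgba'
  #6 SA[6]=5  'dcdgba'
  #7 SA[7]=7  'dgba'
  #8 SA[8]=2  'fcgdcdgba'
  #9 SA[9]=8  'gba'
  #10 SA[10]=4  'gdcdgba'

SA = [10, 1, 9, 0, 6, 3, 5, 7, 2, 8, 4]
[i] adj suffixes → lcp
  [1] 10/1 → 1 ('a')
  [2] 1/9 → 0 ('')
  [3] 9/0 → 2 ('ba')
  [4] 0/6 → 0 ('')
  [5] 6/3 → 1 ('c')
  [6] 3/5 → 0 ('')
  [7] 5/7 → 1 ('d')
  [8] 7/2 → 0 ('')
  [9] 2/8 → 0 ('')
  [10] 8/4 → 1 ('g')

n(n+1)/2 = 11·12/2 = 66
Σ LCP = 0 + 1 + 0 + 2 + 0 + 1 + 0 + 1 + 0 + 0 + 1 = 6
distinct = 66 − 6 = 60

60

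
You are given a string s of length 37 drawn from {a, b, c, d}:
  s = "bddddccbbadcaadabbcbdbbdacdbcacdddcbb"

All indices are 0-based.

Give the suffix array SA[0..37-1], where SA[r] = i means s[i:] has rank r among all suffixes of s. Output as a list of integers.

[12, 15, 24, 29, 13, 9, 36, 8, 35, 7, 16, 21, 27, 17, 22, 19, 0, 11, 28, 34, 6, 18, 5, 25, 30, 14, 23, 20, 26, 10, 33, 4, 32, 3, 31, 2, 1]

rank→(start, suffix):
  0 → (12, 'aadabbcbdbbdacdbcacdddcbb')
  1 → (15, 'abbcbdbbdacdbcacdddcbb')
  2 → (24, 'acdbcacdddcbb')
  3 → (29, 'acdddcbb')
  4 → (13, 'adabbcbdbbdacdbcacdddcbb')
  5 → (9, 'adcaadabbcbdbbdacdbcacdddcbb')
  6 → (36, 'b')
  7 → (8, 'badcaadabbcbdbbdacdbcacdddcbb')
  8 → (35, 'bb')
  9 → (7, 'bbadcaadabbcbdbbdacdbcacdddcbb')
  10 → (16, 'bbcbdbbdacdbcacdddcbb')
  11 → (21, 'bbdacdbcacdddcbb')
  12 → (27, 'bcacdddcbb')
  13 → (17, 'bcbdbbdacdbcacdddcbb')
  14 → (22, 'bdacdbcacdddcbb')
  15 → (19, 'bdbbdacdbcacdddcbb')
  16 → (0, 'bddddccbbadcaadabbcbdbbdacdbcacdddcbb')
  17 → (11, 'caadabbcbdbbdacdbcacdddcbb')
  18 → (28, 'cacdddcbb')
  19 → (34, 'cbb')
  20 → (6, 'cbbadcaadabbcbdbbdacdbcacdddcbb')
  21 → (18, 'cbdbbdacdbcacdddcbb')
  22 → (5, 'ccbbadcaadabbcbdbbdacdbcacdddcbb')
  23 → (25, 'cdbcacdddcbb')
  24 → (30, 'cdddcbb')
  25 → (14, 'dabbcbdbbdacdbcacdddcbb')
  26 → (23, 'dacdbcacdddcbb')
  27 → (20, 'dbbdacdbcacdddcbb')
  28 → (26, 'dbcacdddcbb')
  29 → (10, 'dcaadabbcbdbbdacdbcacdddcbb')
  30 → (33, 'dcbb')
  31 → (4, 'dccbbadcaadabbcbdbbdacdbcacdddcbb')
  32 → (32, 'ddcbb')
  33 → (3, 'ddccbbadcaadabbcbdbbdacdbcacdddcbb')
  34 → (31, 'dddcbb')
  35 → (2, 'dddccbbadcaadabbcbdbbdacdbcacdddcbb')
  36 → (1, 'ddddccbbadcaadabbcbdbbdacdbcacdddcbb')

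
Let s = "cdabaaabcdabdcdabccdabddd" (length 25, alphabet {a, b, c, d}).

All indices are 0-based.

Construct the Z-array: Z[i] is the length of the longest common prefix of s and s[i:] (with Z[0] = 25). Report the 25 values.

Z[0]=25
i=1: outside box; Z[1]=0
i=2: outside box; Z[2]=0
i=3: outside box; Z[3]=0
i=4: outside box; Z[4]=0
i=5: outside box; Z[5]=0
i=6: outside box; Z[6]=0
i=7: outside box; Z[7]=0
i=8: outside box; Z[8]=4 scan→box=[8,12)
i=9: min(r-i=3, Z[1]=0)=0; Z[9]=0
i=10: min(r-i=2, Z[2]=0)=0; Z[10]=0
i=11: min(r-i=1, Z[3]=0)=0; Z[11]=0
i=12: outside box; Z[12]=0
i=13: outside box; Z[13]=4 scan→box=[13,17)
i=14: min(r-i=3, Z[1]=0)=0; Z[14]=0
i=15: min(r-i=2, Z[2]=0)=0; Z[15]=0
i=16: min(r-i=1, Z[3]=0)=0; Z[16]=0
i=17: outside box; Z[17]=1 scan→box=[17,18)
i=18: outside box; Z[18]=4 scan→box=[18,22)
i=19: min(r-i=3, Z[1]=0)=0; Z[19]=0
i=20: min(r-i=2, Z[2]=0)=0; Z[20]=0
i=21: min(r-i=1, Z[3]=0)=0; Z[21]=0
i=22: outside box; Z[22]=0
i=23: outside box; Z[23]=0
i=24: outside box; Z[24]=0

[25, 0, 0, 0, 0, 0, 0, 0, 4, 0, 0, 0, 0, 4, 0, 0, 0, 1, 4, 0, 0, 0, 0, 0, 0]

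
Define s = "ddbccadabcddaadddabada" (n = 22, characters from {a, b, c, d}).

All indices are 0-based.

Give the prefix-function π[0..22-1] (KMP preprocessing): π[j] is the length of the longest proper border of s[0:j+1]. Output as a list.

[0, 1, 0, 0, 0, 0, 1, 0, 0, 0, 1, 2, 0, 0, 1, 2, 2, 0, 0, 0, 1, 0]

π[0] = 0
j=1 s[j]='d': π[1]=1 (border 'd')
j=2 s[j]='b': k: 1→0; π[2]=0 (border '')
j=3 s[j]='c': π[3]=0 (border '')
j=4 s[j]='c': π[4]=0 (border '')
j=5 s[j]='a': π[5]=0 (border '')
j=6 s[j]='d': π[6]=1 (border 'd')
j=7 s[j]='a': k: 1→0; π[7]=0 (border '')
j=8 s[j]='b': π[8]=0 (border '')
j=9 s[j]='c': π[9]=0 (border '')
j=10 s[j]='d': π[10]=1 (border 'd')
j=11 s[j]='d': π[11]=2 (border 'dd')
j=12 s[j]='a': k: 2→1→0; π[12]=0 (border '')
j=13 s[j]='a': π[13]=0 (border '')
j=14 s[j]='d': π[14]=1 (border 'd')
j=15 s[j]='d': π[15]=2 (border 'dd')
j=16 s[j]='d': k: 2→1; π[16]=2 (border 'dd')
j=17 s[j]='a': k: 2→1→0; π[17]=0 (border '')
j=18 s[j]='b': π[18]=0 (border '')
j=19 s[j]='a': π[19]=0 (border '')
j=20 s[j]='d': π[20]=1 (border 'd')
j=21 s[j]='a': k: 1→0; π[21]=0 (border '')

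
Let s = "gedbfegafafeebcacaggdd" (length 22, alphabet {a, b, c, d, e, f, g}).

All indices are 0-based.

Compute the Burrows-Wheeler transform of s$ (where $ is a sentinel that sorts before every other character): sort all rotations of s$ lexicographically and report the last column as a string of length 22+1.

rank  rotation                 last
    0  $gedbfegafafeebcacaggdd  d
    1  acaggdd$gedbfegafafeebc  c
    2  afafeebcacaggdd$gedbfeg  g
    3  afeebcacaggdd$gedbfegaf  f
    4  aggdd$gedbfegafafeebcac  c
    5  bcacaggdd$gedbfegafafee  e
    6  bfegafafeebcacaggdd$ged  d
    7  cacaggdd$gedbfegafafeeb  b
    8  caggdd$gedbfegafafeebca  a
    9  d$gedbfegafafeebcacaggd  d
   10  dbfegafafeebcacaggdd$ge  e
   11  dd$gedbfegafafeebcacagg  g
   12  ebcacaggdd$gedbfegafafe  e
   13  edbfegafafeebcacaggdd$g  g
   14  eebcacaggdd$gedbfegafaf  f
   15  egafafeebcacaggdd$gedbf  f
   16  fafeebcacaggdd$gedbfega  a
   17  feebcacaggdd$gedbfegafa  a
   18  fegafafeebcacaggdd$gedb  b
   19  gafafeebcacaggdd$gedbfe  e
   20  gdd$gedbfegafafeebcacag  g
   21  gedbfegafafeebcacaggdd$  $
   22  ggdd$gedbfegafafeebcaca  a

dcgfcedbadegegffaabeg$a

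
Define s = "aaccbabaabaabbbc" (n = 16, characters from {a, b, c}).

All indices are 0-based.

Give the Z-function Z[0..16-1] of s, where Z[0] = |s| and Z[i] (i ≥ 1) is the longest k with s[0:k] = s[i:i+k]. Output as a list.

Z[0]=16
i=1: i≥r, start 0; Z[1]=1 grow→box=[1,2)
i=2: i≥r, start 0; Z[2]=0
i=3: i≥r, start 0; Z[3]=0
i=4: i≥r, start 0; Z[4]=0
i=5: i≥r, start 0; Z[5]=1 grow→box=[5,6)
i=6: i≥r, start 0; Z[6]=0
i=7: i≥r, start 0; Z[7]=2 grow→box=[7,9)
i=8: min(r-i=1, Z[1]=1)=1; Z[8]=1
i=9: i≥r, start 0; Z[9]=0
i=10: i≥r, start 0; Z[10]=2 grow→box=[10,12)
i=11: min(r-i=1, Z[1]=1)=1; Z[11]=1
i=12: i≥r, start 0; Z[12]=0
i=13: i≥r, start 0; Z[13]=0
i=14: i≥r, start 0; Z[14]=0
i=15: i≥r, start 0; Z[15]=0

[16, 1, 0, 0, 0, 1, 0, 2, 1, 0, 2, 1, 0, 0, 0, 0]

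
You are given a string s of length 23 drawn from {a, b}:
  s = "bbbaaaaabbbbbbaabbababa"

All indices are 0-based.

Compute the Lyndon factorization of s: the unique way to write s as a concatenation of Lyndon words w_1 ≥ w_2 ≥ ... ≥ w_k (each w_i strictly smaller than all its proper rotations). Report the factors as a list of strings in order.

["b", "b", "b", "aaaaabbbbbbaabbabab", "a"]

emit factor 1: 'b' (i=0, period=1)
emit factor 2: 'b' (i=1, period=1)
emit factor 3: 'b' (i=2, period=1)
emit factor 4: 'aaaaabbbbbbaabbabab' (i=3, period=19)
emit factor 5: 'a' (i=22, period=1)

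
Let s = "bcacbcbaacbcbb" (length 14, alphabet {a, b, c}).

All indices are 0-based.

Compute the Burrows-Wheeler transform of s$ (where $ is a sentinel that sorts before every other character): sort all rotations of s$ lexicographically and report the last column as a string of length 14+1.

rank  rotation         last
    0  $bcacbcbaacbcbb  b
    1  aacbcbb$bcacbcb  b
    2  acbcbaacbcbb$bc  c
    3  acbcbb$bcacbcba  a
    4  b$bcacbcbaacbcb  b
    5  baacbcbb$bcacbc  c
    6  bb$bcacbcbaacbc  c
    7  bcacbcbaacbcbb$  $
    8  bcbaacbcbb$bcac  c
    9  bcbb$bcacbcbaac  c
   10  cacbcbaacbcbb$b  b
   11  cbaacbcbb$bcacb  b
   12  cbb$bcacbcbaacb  b
   13  cbcbaacbcbb$bca  a
   14  cbcbb$bcacbcbaa  a

bbcabcc$ccbbbaa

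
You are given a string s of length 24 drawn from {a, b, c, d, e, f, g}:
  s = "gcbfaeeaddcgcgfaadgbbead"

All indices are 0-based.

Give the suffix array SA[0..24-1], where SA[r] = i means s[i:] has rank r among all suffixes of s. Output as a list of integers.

[15, 22, 7, 16, 4, 19, 20, 2, 1, 10, 12, 23, 9, 8, 17, 21, 6, 5, 14, 3, 18, 0, 11, 13]

sorted suffixes:
  #0 SA[0]=15  'aadgbbead'
  #1 SA[1]=22  'ad'
  #2 SA[2]=7  'addcgcgfaadgbbead'
  #3 SA[3]=16  'adgbbead'
  #4 SA[4]=4  'aeeaddcgcgfaadgbbead'
  #5 SA[5]=19  'bbead'
  #6 SA[6]=20  'bead'
  #7 SA[7]=2  'bfaeeaddcgcgfaadgbbead'
  #8 SA[8]=1  'cbfaeeaddcgcgfaadgbbead'
  #9 SA[9]=10  'cgcgfaadgbbead'
  #10 SA[10]=12  'cgfaadgbbead'
  #11 SA[11]=23  'd'
  #12 SA[12]=9  'dcgcgfaadgbbead'
  #13 SA[13]=8  'ddcgcgfaadgbbead'
  #14 SA[14]=17  'dgbbead'
  #15 SA[15]=21  'ead'
  #16 SA[16]=6  'eaddcgcgfaadgbbead'
  #17 SA[17]=5  'eeaddcgcgfaadgbbead'
  #18 SA[18]=14  'faadgbbead'
  #19 SA[19]=3  'faeeaddcgcgfaadgbbead'
  #20 SA[20]=18  'gbbead'
  #21 SA[21]=0  'gcbfaeeaddcgcgfaadgbbead'
  #22 SA[22]=11  'gcgfaadgbbead'
  #23 SA[23]=13  'gfaadgbbead'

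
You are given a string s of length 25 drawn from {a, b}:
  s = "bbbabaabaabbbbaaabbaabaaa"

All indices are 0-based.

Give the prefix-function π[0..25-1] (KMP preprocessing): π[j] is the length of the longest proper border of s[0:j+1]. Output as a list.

[0, 1, 2, 0, 1, 0, 0, 1, 0, 0, 1, 2, 3, 3, 4, 0, 0, 1, 2, 0, 0, 1, 0, 0, 0]

π[0] = 0
j=1 s[j]='b': π[1]=1 (border 'b')
j=2 s[j]='b': π[2]=2 (border 'bb')
j=3 s[j]='a': k: 2→1→0; π[3]=0 (border '')
j=4 s[j]='b': π[4]=1 (border 'b')
j=5 s[j]='a': k: 1→0; π[5]=0 (border '')
j=6 s[j]='a': π[6]=0 (border '')
j=7 s[j]='b': π[7]=1 (border 'b')
j=8 s[j]='a': k: 1→0; π[8]=0 (border '')
j=9 s[j]='a': π[9]=0 (border '')
j=10 s[j]='b': π[10]=1 (border 'b')
j=11 s[j]='b': π[11]=2 (border 'bb')
j=12 s[j]='b': π[12]=3 (border 'bbb')
j=13 s[j]='b': k: 3→2; π[13]=3 (border 'bbb')
j=14 s[j]='a': π[14]=4 (border 'bbba')
j=15 s[j]='a': k: 4→0; π[15]=0 (border '')
j=16 s[j]='a': π[16]=0 (border '')
j=17 s[j]='b': π[17]=1 (border 'b')
j=18 s[j]='b': π[18]=2 (border 'bb')
j=19 s[j]='a': k: 2→1→0; π[19]=0 (border '')
j=20 s[j]='a': π[20]=0 (border '')
j=21 s[j]='b': π[21]=1 (border 'b')
j=22 s[j]='a': k: 1→0; π[22]=0 (border '')
j=23 s[j]='a': π[23]=0 (border '')
j=24 s[j]='a': π[24]=0 (border '')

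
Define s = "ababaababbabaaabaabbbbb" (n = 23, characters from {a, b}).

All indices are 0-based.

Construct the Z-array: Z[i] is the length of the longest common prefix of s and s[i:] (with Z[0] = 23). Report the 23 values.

[23, 0, 3, 0, 1, 4, 0, 2, 0, 0, 3, 0, 1, 1, 3, 0, 1, 2, 0, 0, 0, 0, 0]

Z[0]=23
i=1: fresh scan; Z[1]=0
i=2: fresh scan; Z[2]=3 scan→box=[2,5)
i=3: min(r-i=2, Z[1]=0)=0; Z[3]=0
i=4: min(r-i=1, Z[2]=3)=1; Z[4]=1
i=5: fresh scan; Z[5]=4 scan→box=[5,9)
i=6: min(r-i=3, Z[1]=0)=0; Z[6]=0
i=7: min(r-i=2, Z[2]=3)=2; Z[7]=2
i=8: min(r-i=1, Z[3]=0)=0; Z[8]=0
i=9: fresh scan; Z[9]=0
i=10: fresh scan; Z[10]=3 scan→box=[10,13)
i=11: min(r-i=2, Z[1]=0)=0; Z[11]=0
i=12: min(r-i=1, Z[2]=3)=1; Z[12]=1
i=13: fresh scan; Z[13]=1 scan→box=[13,14)
i=14: fresh scan; Z[14]=3 scan→box=[14,17)
i=15: min(r-i=2, Z[1]=0)=0; Z[15]=0
i=16: min(r-i=1, Z[2]=3)=1; Z[16]=1
i=17: fresh scan; Z[17]=2 scan→box=[17,19)
i=18: min(r-i=1, Z[1]=0)=0; Z[18]=0
i=19: fresh scan; Z[19]=0
i=20: fresh scan; Z[20]=0
i=21: fresh scan; Z[21]=0
i=22: fresh scan; Z[22]=0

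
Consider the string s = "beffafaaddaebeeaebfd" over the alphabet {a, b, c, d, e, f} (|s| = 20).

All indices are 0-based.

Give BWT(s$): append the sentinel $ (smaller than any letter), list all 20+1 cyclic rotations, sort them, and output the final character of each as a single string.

rank  rotation               last
    0  $beffafaaddaebeeaebfd  d
    1  aaddaebeeaebfd$beffaf  f
    2  addaebeeaebfd$beffafa  a
    3  aebeeaebfd$beffafaadd  d
    4  aebfd$beffafaaddaebee  e
    5  afaaddaebeeaebfd$beff  f
    6  beeaebfd$beffafaaddae  e
    7  beffafaaddaebeeaebfd$  $
    8  bfd$beffafaaddaebeeae  e
    9  d$beffafaaddaebeeaebf  f
   10  daebeeaebfd$beffafaad  d
   11  ddaebeeaebfd$beffafaa  a
   12  eaebfd$beffafaaddaebe  e
   13  ebeeaebfd$beffafaadda  a
   14  ebfd$beffafaaddaebeea  a
   15  eeaebfd$beffafaaddaeb  b
   16  effafaaddaebeeaebfd$b  b
   17  faaddaebeeaebfd$beffa  a
   18  fafaaddaebeeaebfd$bef  f
   19  fd$beffafaaddaebeeaeb  b
   20  ffafaaddaebeeaebfd$be  e

dfadefe$efdaeaabbafbe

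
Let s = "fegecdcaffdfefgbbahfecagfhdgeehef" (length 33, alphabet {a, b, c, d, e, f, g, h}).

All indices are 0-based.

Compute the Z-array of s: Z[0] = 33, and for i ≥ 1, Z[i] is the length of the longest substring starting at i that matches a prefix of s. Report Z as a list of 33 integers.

Z[0]=33
i=1: outside box; Z[1]=0
i=2: outside box; Z[2]=0
i=3: outside box; Z[3]=0
i=4: outside box; Z[4]=0
i=5: outside box; Z[5]=0
i=6: outside box; Z[6]=0
i=7: outside box; Z[7]=0
i=8: outside box; Z[8]=1 scan→box=[8,9)
i=9: outside box; Z[9]=1 scan→box=[9,10)
i=10: outside box; Z[10]=0
i=11: outside box; Z[11]=2 scan→box=[11,13)
i=12: min(r-i=1, Z[1]=0)=0; Z[12]=0
i=13: outside box; Z[13]=1 scan→box=[13,14)
i=14: outside box; Z[14]=0
i=15: outside box; Z[15]=0
i=16: outside box; Z[16]=0
i=17: outside box; Z[17]=0
i=18: outside box; Z[18]=0
i=19: outside box; Z[19]=2 scan→box=[19,21)
i=20: min(r-i=1, Z[1]=0)=0; Z[20]=0
i=21: outside box; Z[21]=0
i=22: outside box; Z[22]=0
i=23: outside box; Z[23]=0
i=24: outside box; Z[24]=1 scan→box=[24,25)
i=25: outside box; Z[25]=0
i=26: outside box; Z[26]=0
i=27: outside box; Z[27]=0
i=28: outside box; Z[28]=0
i=29: outside box; Z[29]=0
i=30: outside box; Z[30]=0
i=31: outside box; Z[31]=0
i=32: outside box; Z[32]=1 scan→box=[32,33)

[33, 0, 0, 0, 0, 0, 0, 0, 1, 1, 0, 2, 0, 1, 0, 0, 0, 0, 0, 2, 0, 0, 0, 0, 1, 0, 0, 0, 0, 0, 0, 0, 1]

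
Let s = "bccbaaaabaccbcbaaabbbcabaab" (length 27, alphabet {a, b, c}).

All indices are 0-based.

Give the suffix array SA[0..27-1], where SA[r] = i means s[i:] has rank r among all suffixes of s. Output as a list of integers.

[4, 5, 15, 24, 6, 16, 25, 22, 7, 17, 9, 26, 3, 14, 23, 8, 18, 19, 20, 12, 0, 21, 2, 13, 11, 1, 10]

rank | idx | suffix
   0 |   4 | aaaabaccbcbaaabbbcabaab
   1 |   5 | aaabaccbcbaaabbbcabaab
   2 |  15 | aaabbbcabaab
   3 |  24 | aab
   4 |   6 | aabaccbcbaaabbbcabaab
   5 |  16 | aabbbcabaab
   6 |  25 | ab
   7 |  22 | abaab
   8 |   7 | abaccbcbaaabbbcabaab
   9 |  17 | abbbcabaab
  10 |   9 | accbcbaaabbbcabaab
  11 |  26 | b
  12 |   3 | baaaabaccbcbaaabbbcabaab
  13 |  14 | baaabbbcabaab
  14 |  23 | baab
  15 |   8 | baccbcbaaabbbcabaab
  16 |  18 | bbbcabaab
  17 |  19 | bbcabaab
  18 |  20 | bcabaab
  19 |  12 | bcbaaabbbcabaab
  20 |   0 | bccbaaaabaccbcbaaabbbcabaab
  21 |  21 | cabaab
  22 |   2 | cbaaaabaccbcbaaabbbcabaab
  23 |  13 | cbaaabbbcabaab
  24 |  11 | cbcbaaabbbcabaab
  25 |   1 | ccbaaaabaccbcbaaabbbcabaab
  26 |  10 | ccbcbaaabbbcabaab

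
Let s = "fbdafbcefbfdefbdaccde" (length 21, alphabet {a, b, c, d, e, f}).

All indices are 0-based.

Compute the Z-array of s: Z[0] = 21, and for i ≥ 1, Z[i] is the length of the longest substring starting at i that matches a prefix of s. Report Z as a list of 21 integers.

[21, 0, 0, 0, 2, 0, 0, 0, 2, 0, 1, 0, 0, 4, 0, 0, 0, 0, 0, 0, 0]

Z[0]=21
i=1: fresh scan; Z[1]=0
i=2: fresh scan; Z[2]=0
i=3: fresh scan; Z[3]=0
i=4: fresh scan; Z[4]=2 grow→box=[4,6)
i=5: min(r-i=1, Z[1]=0)=0; Z[5]=0
i=6: fresh scan; Z[6]=0
i=7: fresh scan; Z[7]=0
i=8: fresh scan; Z[8]=2 grow→box=[8,10)
i=9: min(r-i=1, Z[1]=0)=0; Z[9]=0
i=10: fresh scan; Z[10]=1 grow→box=[10,11)
i=11: fresh scan; Z[11]=0
i=12: fresh scan; Z[12]=0
i=13: fresh scan; Z[13]=4 grow→box=[13,17)
i=14: min(r-i=3, Z[1]=0)=0; Z[14]=0
i=15: min(r-i=2, Z[2]=0)=0; Z[15]=0
i=16: min(r-i=1, Z[3]=0)=0; Z[16]=0
i=17: fresh scan; Z[17]=0
i=18: fresh scan; Z[18]=0
i=19: fresh scan; Z[19]=0
i=20: fresh scan; Z[20]=0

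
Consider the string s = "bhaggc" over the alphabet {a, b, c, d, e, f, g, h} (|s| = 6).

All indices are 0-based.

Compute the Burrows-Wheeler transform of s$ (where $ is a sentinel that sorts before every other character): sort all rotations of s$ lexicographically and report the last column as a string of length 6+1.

ch$ggab

rank  rotation last
    0  $bhaggc  c
    1  aggc$bh  h
    2  bhaggc$  $
    3  c$bhagg  g
    4  gc$bhag  g
    5  ggc$bha  a
    6  haggc$b  b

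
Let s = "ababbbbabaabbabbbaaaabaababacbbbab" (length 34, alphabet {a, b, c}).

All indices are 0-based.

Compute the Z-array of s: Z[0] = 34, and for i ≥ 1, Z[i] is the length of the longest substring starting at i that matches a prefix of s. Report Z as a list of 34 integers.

Z[0]=34
i=1: outside box; Z[1]=0
i=2: outside box; Z[2]=2 extend→box=[2,4)
i=3: min(r-i=1, Z[1]=0)=0; Z[3]=0
i=4: outside box; Z[4]=0
i=5: outside box; Z[5]=0
i=6: outside box; Z[6]=0
i=7: outside box; Z[7]=3 extend→box=[7,10)
i=8: min(r-i=2, Z[1]=0)=0; Z[8]=0
i=9: min(r-i=1, Z[2]=2)=1; Z[9]=1
i=10: outside box; Z[10]=2 extend→box=[10,12)
i=11: min(r-i=1, Z[1]=0)=0; Z[11]=0
i=12: outside box; Z[12]=0
i=13: outside box; Z[13]=2 extend→box=[13,15)
i=14: min(r-i=1, Z[1]=0)=0; Z[14]=0
i=15: outside box; Z[15]=0
i=16: outside box; Z[16]=0
i=17: outside box; Z[17]=1 extend→box=[17,18)
i=18: outside box; Z[18]=1 extend→box=[18,19)
i=19: outside box; Z[19]=1 extend→box=[19,20)
i=20: outside box; Z[20]=3 extend→box=[20,23)
i=21: min(r-i=2, Z[1]=0)=0; Z[21]=0
i=22: min(r-i=1, Z[2]=2)=1; Z[22]=1
i=23: outside box; Z[23]=4 extend→box=[23,27)
i=24: min(r-i=3, Z[1]=0)=0; Z[24]=0
i=25: min(r-i=2, Z[2]=2)=2; Z[25]=3 extend→box=[25,28)
i=26: min(r-i=2, Z[1]=0)=0; Z[26]=0
i=27: min(r-i=1, Z[2]=2)=1; Z[27]=1
i=28: outside box; Z[28]=0
i=29: outside box; Z[29]=0
i=30: outside box; Z[30]=0
i=31: outside box; Z[31]=0
i=32: outside box; Z[32]=2 extend→box=[32,34)
i=33: min(r-i=1, Z[1]=0)=0; Z[33]=0

[34, 0, 2, 0, 0, 0, 0, 3, 0, 1, 2, 0, 0, 2, 0, 0, 0, 1, 1, 1, 3, 0, 1, 4, 0, 3, 0, 1, 0, 0, 0, 0, 2, 0]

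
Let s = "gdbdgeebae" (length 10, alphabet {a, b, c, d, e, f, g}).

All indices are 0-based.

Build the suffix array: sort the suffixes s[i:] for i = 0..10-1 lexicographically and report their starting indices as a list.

[8, 7, 2, 1, 3, 9, 6, 5, 0, 4]

rank→(start, suffix):
  0 → (8, 'ae')
  1 → (7, 'bae')
  2 → (2, 'bdgeebae')
  3 → (1, 'dbdgeebae')
  4 → (3, 'dgeebae')
  5 → (9, 'e')
  6 → (6, 'ebae')
  7 → (5, 'eebae')
  8 → (0, 'gdbdgeebae')
  9 → (4, 'geebae')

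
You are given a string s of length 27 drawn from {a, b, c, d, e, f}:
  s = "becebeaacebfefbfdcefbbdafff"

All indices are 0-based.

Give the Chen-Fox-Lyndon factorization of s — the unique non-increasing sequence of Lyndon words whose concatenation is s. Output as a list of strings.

emit factor 1: 'bece' (i=0, period=4)
emit factor 2: 'be' (i=4, period=2)
emit factor 3: 'aacebfefbfdcefbbdafff' (i=6, period=21)

["bece", "be", "aacebfefbfdcefbbdafff"]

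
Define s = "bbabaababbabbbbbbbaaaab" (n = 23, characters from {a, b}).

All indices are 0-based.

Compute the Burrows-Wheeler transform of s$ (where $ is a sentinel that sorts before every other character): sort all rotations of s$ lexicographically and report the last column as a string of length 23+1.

bbaabababbabababb$abbbba

rank  rotation                  last
    0  $bbabaababbabbbbbbbaaaab  b
    1  aaaab$bbabaababbabbbbbbb  b
    2  aaab$bbabaababbabbbbbbba  a
    3  aab$bbabaababbabbbbbbbaa  a
    4  aababbabbbbbbbaaaab$bbab  b
    5  ab$bbabaababbabbbbbbbaaa  a
    6  abaababbabbbbbbbaaaab$bb  b
    7  ababbabbbbbbbaaaab$bbaba  a
    8  abbabbbbbbbaaaab$bbabaab  b
    9  abbbbbbbaaaab$bbabaababb  b
   10  b$bbabaababbabbbbbbbaaaa  a
   11  baaaab$bbabaababbabbbbbb  b
   12  baababbabbbbbbbaaaab$bba  a
   13  babaababbabbbbbbbaaaab$b  b
   14  babbabbbbbbbaaaab$bbabaa  a
   15  babbbbbbbaaaab$bbabaabab  b
   16  bbaaaab$bbabaababbabbbbb  b
   17  bbabaababbabbbbbbbaaaab$  $
   18  bbabbbbbbbaaaab$bbabaaba  a
   19  bbbaaaab$bbabaababbabbbb  b
   20  bbbbaaaab$bbabaababbabbb  b
   21  bbbbbaaaab$bbabaababbabb  b
   22  bbbbbbaaaab$bbabaababbab  b
   23  bbbbbbbaaaab$bbabaababba  a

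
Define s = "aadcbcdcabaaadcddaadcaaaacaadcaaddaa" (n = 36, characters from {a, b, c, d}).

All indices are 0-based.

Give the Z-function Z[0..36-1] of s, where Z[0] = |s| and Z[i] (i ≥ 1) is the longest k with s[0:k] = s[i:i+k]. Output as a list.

[36, 1, 0, 0, 0, 0, 0, 0, 1, 0, 2, 4, 1, 0, 0, 0, 0, 4, 1, 0, 0, 2, 2, 2, 1, 0, 4, 1, 0, 0, 3, 1, 0, 0, 2, 1]

Z[0]=36
i=1: outside box; Z[1]=1 scan→box=[1,2)
i=2: outside box; Z[2]=0
i=3: outside box; Z[3]=0
i=4: outside box; Z[4]=0
i=5: outside box; Z[5]=0
i=6: outside box; Z[6]=0
i=7: outside box; Z[7]=0
i=8: outside box; Z[8]=1 scan→box=[8,9)
i=9: outside box; Z[9]=0
i=10: outside box; Z[10]=2 scan→box=[10,12)
i=11: min(r-i=1, Z[1]=1)=1; Z[11]=4 scan→box=[11,15)
i=12: min(r-i=3, Z[1]=1)=1; Z[12]=1
i=13: min(r-i=2, Z[2]=0)=0; Z[13]=0
i=14: min(r-i=1, Z[3]=0)=0; Z[14]=0
i=15: outside box; Z[15]=0
i=16: outside box; Z[16]=0
i=17: outside box; Z[17]=4 scan→box=[17,21)
i=18: min(r-i=3, Z[1]=1)=1; Z[18]=1
i=19: min(r-i=2, Z[2]=0)=0; Z[19]=0
i=20: min(r-i=1, Z[3]=0)=0; Z[20]=0
i=21: outside box; Z[21]=2 scan→box=[21,23)
i=22: min(r-i=1, Z[1]=1)=1; Z[22]=2 scan→box=[22,24)
i=23: min(r-i=1, Z[1]=1)=1; Z[23]=2 scan→box=[23,25)
i=24: min(r-i=1, Z[1]=1)=1; Z[24]=1
i=25: outside box; Z[25]=0
i=26: outside box; Z[26]=4 scan→box=[26,30)
i=27: min(r-i=3, Z[1]=1)=1; Z[27]=1
i=28: min(r-i=2, Z[2]=0)=0; Z[28]=0
i=29: min(r-i=1, Z[3]=0)=0; Z[29]=0
i=30: outside box; Z[30]=3 scan→box=[30,33)
i=31: min(r-i=2, Z[1]=1)=1; Z[31]=1
i=32: min(r-i=1, Z[2]=0)=0; Z[32]=0
i=33: outside box; Z[33]=0
i=34: outside box; Z[34]=2 scan→box=[34,36)
i=35: min(r-i=1, Z[1]=1)=1; Z[35]=1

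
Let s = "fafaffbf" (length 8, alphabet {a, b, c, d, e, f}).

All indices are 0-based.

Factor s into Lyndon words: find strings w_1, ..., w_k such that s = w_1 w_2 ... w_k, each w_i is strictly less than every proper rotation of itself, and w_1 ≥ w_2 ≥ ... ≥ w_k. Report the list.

emit factor 1: 'f' (i=0, period=1)
emit factor 2: 'afaffbf' (i=1, period=7)

["f", "afaffbf"]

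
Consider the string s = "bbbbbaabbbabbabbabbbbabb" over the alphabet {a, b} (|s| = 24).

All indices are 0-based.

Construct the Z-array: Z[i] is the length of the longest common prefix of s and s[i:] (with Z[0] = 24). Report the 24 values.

Z[0]=24
i=1: i≥r, start 0; Z[1]=4 grow→box=[1,5)
i=2: min(r-i=3, Z[1]=4)=3; Z[2]=3
i=3: min(r-i=2, Z[2]=3)=2; Z[3]=2
i=4: min(r-i=1, Z[3]=2)=1; Z[4]=1
i=5: i≥r, start 0; Z[5]=0
i=6: i≥r, start 0; Z[6]=0
i=7: i≥r, start 0; Z[7]=3 grow→box=[7,10)
i=8: min(r-i=2, Z[1]=4)=2; Z[8]=2
i=9: min(r-i=1, Z[2]=3)=1; Z[9]=1
i=10: i≥r, start 0; Z[10]=0
i=11: i≥r, start 0; Z[11]=2 grow→box=[11,13)
i=12: min(r-i=1, Z[1]=4)=1; Z[12]=1
i=13: i≥r, start 0; Z[13]=0
i=14: i≥r, start 0; Z[14]=2 grow→box=[14,16)
i=15: min(r-i=1, Z[1]=4)=1; Z[15]=1
i=16: i≥r, start 0; Z[16]=0
i=17: i≥r, start 0; Z[17]=4 grow→box=[17,21)
i=18: min(r-i=3, Z[1]=4)=3; Z[18]=3
i=19: min(r-i=2, Z[2]=3)=2; Z[19]=2
i=20: min(r-i=1, Z[3]=2)=1; Z[20]=1
i=21: i≥r, start 0; Z[21]=0
i=22: i≥r, start 0; Z[22]=2 grow→box=[22,24)
i=23: min(r-i=1, Z[1]=4)=1; Z[23]=1

[24, 4, 3, 2, 1, 0, 0, 3, 2, 1, 0, 2, 1, 0, 2, 1, 0, 4, 3, 2, 1, 0, 2, 1]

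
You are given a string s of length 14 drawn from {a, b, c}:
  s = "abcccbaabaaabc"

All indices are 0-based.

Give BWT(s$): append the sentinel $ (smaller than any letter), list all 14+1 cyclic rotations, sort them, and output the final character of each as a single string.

rank  rotation         last
    0  $abcccbaabaaabc  c
    1  aaabc$abcccbaab  b
    2  aabaaabc$abcccb  b
    3  aabc$abcccbaaba  a
    4  abaaabc$abcccba  a
    5  abc$abcccbaabaa  a
    6  abcccbaabaaabc$  $
    7  baaabc$abcccbaa  a
    8  baabaaabc$abccc  c
    9  bc$abcccbaabaaa  a
   10  bcccbaabaaabc$a  a
   11  c$abcccbaabaaab  b
   12  cbaabaaabc$abcc  c
   13  ccbaabaaabc$abc  c
   14  cccbaabaaabc$ab  b

cbbaaa$acaabccb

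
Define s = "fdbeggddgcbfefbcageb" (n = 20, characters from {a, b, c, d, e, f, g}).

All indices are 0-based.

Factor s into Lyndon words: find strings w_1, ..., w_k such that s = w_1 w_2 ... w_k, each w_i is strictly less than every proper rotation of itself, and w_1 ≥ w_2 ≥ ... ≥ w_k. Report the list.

emit factor 1: 'f' (i=0, period=1)
emit factor 2: 'd' (i=1, period=1)
emit factor 3: 'beggddgcbfef' (i=2, period=12)
emit factor 4: 'bc' (i=14, period=2)
emit factor 5: 'ageb' (i=16, period=4)

["f", "d", "beggddgcbfef", "bc", "ageb"]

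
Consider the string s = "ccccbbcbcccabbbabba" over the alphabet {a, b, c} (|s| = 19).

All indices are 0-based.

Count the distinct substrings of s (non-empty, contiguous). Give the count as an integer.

rank | idx | suffix
   0 |  18 | a
   1 |  15 | abba
   2 |  11 | abbbabba
   3 |  17 | ba
   4 |  14 | babba
   5 |  16 | bba
   6 |  13 | bbabba
   7 |  12 | bbbabba
   8 |   4 | bbcbcccabbbabba
   9 |   5 | bcbcccabbbabba
  10 |   7 | bcccabbbabba
  11 |  10 | cabbbabba
  12 |   3 | cbbcbcccabbbabba
  13 |   6 | cbcccabbbabba
  14 |   9 | ccabbbabba
  15 |   2 | ccbbcbcccabbbabba
  16 |   8 | cccabbbabba
  17 |   1 | cccbbcbcccabbbabba
  18 |   0 | ccccbbcbcccabbbabba

SA = [18, 15, 11, 17, 14, 16, 13, 12, 4, 5, 7, 10, 3, 6, 9, 2, 8, 1, 0]
[i] adj suffixes → lcp
  [1] 18/15 → 1 ('a')
  [2] 15/11 → 3 ('abb')
  [3] 11/17 → 0 ('')
  [4] 17/14 → 2 ('ba')
  [5] 14/16 → 1 ('b')
  [6] 16/13 → 3 ('bba')
  [7] 13/12 → 2 ('bb')
  [8] 12/4 → 2 ('bb')
  [9] 4/5 → 1 ('b')
  [10] 5/7 → 2 ('bc')
  [11] 7/10 → 0 ('')
  [12] 10/3 → 1 ('c')
  [13] 3/6 → 2 ('cb')
  [14] 6/9 → 1 ('c')
  [15] 9/2 → 2 ('cc')
  [16] 2/8 → 2 ('cc')
  [17] 8/1 → 3 ('ccc')
  [18] 1/0 → 3 ('ccc')

n(n+1)/2 = 19·20/2 = 190
Σ LCP = 0 + 1 + 3 + 0 + 2 + 1 + 3 + 2 + 2 + 1 + 2 + 0 + 1 + 2 + 1 + 2 + 2 + 3 + 3 = 31
distinct = 190 − 31 = 159

159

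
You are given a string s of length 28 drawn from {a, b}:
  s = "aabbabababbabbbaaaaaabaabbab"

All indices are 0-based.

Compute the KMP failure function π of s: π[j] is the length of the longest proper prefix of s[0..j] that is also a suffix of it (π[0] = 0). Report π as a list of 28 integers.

π[0] = 0
j=1 s[j]='a': π[1]=1 (border 'a')
j=2 s[j]='b': k: 1→0; π[2]=0 (border '')
j=3 s[j]='b': π[3]=0 (border '')
j=4 s[j]='a': π[4]=1 (border 'a')
j=5 s[j]='b': k: 1→0; π[5]=0 (border '')
j=6 s[j]='a': π[6]=1 (border 'a')
j=7 s[j]='b': k: 1→0; π[7]=0 (border '')
j=8 s[j]='a': π[8]=1 (border 'a')
j=9 s[j]='b': k: 1→0; π[9]=0 (border '')
j=10 s[j]='b': π[10]=0 (border '')
j=11 s[j]='a': π[11]=1 (border 'a')
j=12 s[j]='b': k: 1→0; π[12]=0 (border '')
j=13 s[j]='b': π[13]=0 (border '')
j=14 s[j]='b': π[14]=0 (border '')
j=15 s[j]='a': π[15]=1 (border 'a')
j=16 s[j]='a': π[16]=2 (border 'aa')
j=17 s[j]='a': k: 2→1; π[17]=2 (border 'aa')
j=18 s[j]='a': k: 2→1; π[18]=2 (border 'aa')
j=19 s[j]='a': k: 2→1; π[19]=2 (border 'aa')
j=20 s[j]='a': k: 2→1; π[20]=2 (border 'aa')
j=21 s[j]='b': π[21]=3 (border 'aab')
j=22 s[j]='a': k: 3→0; π[22]=1 (border 'a')
j=23 s[j]='a': π[23]=2 (border 'aa')
j=24 s[j]='b': π[24]=3 (border 'aab')
j=25 s[j]='b': π[25]=4 (border 'aabb')
j=26 s[j]='a': π[26]=5 (border 'aabba')
j=27 s[j]='b': π[27]=6 (border 'aabbab')

[0, 1, 0, 0, 1, 0, 1, 0, 1, 0, 0, 1, 0, 0, 0, 1, 2, 2, 2, 2, 2, 3, 1, 2, 3, 4, 5, 6]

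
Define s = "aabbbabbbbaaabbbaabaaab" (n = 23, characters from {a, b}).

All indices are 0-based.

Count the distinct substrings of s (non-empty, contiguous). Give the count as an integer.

rank | idx | suffix
   0 |  19 | aaab
   1 |  10 | aaabbbaabaaab
   2 |  20 | aab
   3 |  16 | aabaaab
   4 |  11 | aabbbaabaaab
   5 |   0 | aabbbabbbbaaabbbaabaaab
   6 |  21 | ab
   7 |  17 | abaaab
   8 |  12 | abbbaabaaab
   9 |   1 | abbbabbbbaaabbbaabaaab
  10 |   5 | abbbbaaabbbaabaaab
  11 |  22 | b
  12 |  18 | baaab
  13 |   9 | baaabbbaabaaab
  14 |  15 | baabaaab
  15 |   4 | babbbbaaabbbaabaaab
  16 |   8 | bbaaabbbaabaaab
  17 |  14 | bbaabaaab
  18 |   3 | bbabbbbaaabbbaabaaab
  19 |   7 | bbbaaabbbaabaaab
  20 |  13 | bbbaabaaab
  21 |   2 | bbbabbbbaaabbbaabaaab
  22 |   6 | bbbbaaabbbaabaaab

SA = [19, 10, 20, 16, 11, 0, 21, 17, 12, 1, 5, 22, 18, 9, 15, 4, 8, 14, 3, 7, 13, 2, 6]
i: (SA[i-1],SA[i]) lcp shared
  1: (19,10) 4 'aaab'
  2: (10,20) 2 'aa'
  3: (20,16) 3 'aab'
  4: (16,11) 3 'aab'
  5: (11,0) 6 'aabbba'
  6: (0,21) 1 'a'
  7: (21,17) 2 'ab'
  8: (17,12) 2 'ab'
  9: (12,1) 5 'abbba'
  10: (1,5) 4 'abbb'
  11: (5,22) 0 ''
  12: (22,18) 1 'b'
  13: (18,9) 5 'baaab'
  14: (9,15) 3 'baa'
  15: (15,4) 2 'ba'
  16: (4,8) 1 'b'
  17: (8,14) 4 'bbaa'
  18: (14,3) 3 'bba'
  19: (3,7) 2 'bb'
  20: (7,13) 5 'bbbaa'
  21: (13,2) 4 'bbba'
  22: (2,6) 3 'bbb'

n(n+1)/2 = 23·24/2 = 276
Σ LCP = 0 + 4 + 2 + 3 + 3 + 6 + 1 + 2 + 2 + 5 + 4 + 0 + 1 + 5 + 3 + 2 + 1 + 4 + 3 + 2 + 5 + 4 + 3 = 65
distinct = 276 − 65 = 211

211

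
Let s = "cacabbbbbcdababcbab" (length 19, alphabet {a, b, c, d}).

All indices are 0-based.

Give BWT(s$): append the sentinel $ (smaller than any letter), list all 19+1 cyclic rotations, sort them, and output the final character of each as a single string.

rank  rotation              last
    0  $cacabbbbbcdababcbab  b
    1  ab$cacabbbbbcdababcb  b
    2  ababcbab$cacabbbbbcd  d
    3  abbbbbcdababcbab$cac  c
    4  abcbab$cacabbbbbcdab  b
    5  acabbbbbcdababcbab$c  c
    6  b$cacabbbbbcdababcba  a
    7  bab$cacabbbbbcdababc  c
    8  babcbab$cacabbbbbcda  a
    9  bbbbbcdababcbab$caca  a
   10  bbbbcdababcbab$cacab  b
   11  bbbcdababcbab$cacabb  b
   12  bbcdababcbab$cacabbb  b
   13  bcbab$cacabbbbbcdaba  a
   14  bcdababcbab$cacabbbb  b
   15  cabbbbbcdababcbab$ca  a
   16  cacabbbbbcdababcbab$  $
   17  cbab$cacabbbbbcdabab  b
   18  cdababcbab$cacabbbbb  b
   19  dababcbab$cacabbbbbc  c

bbdcbcacaabbbaba$bbc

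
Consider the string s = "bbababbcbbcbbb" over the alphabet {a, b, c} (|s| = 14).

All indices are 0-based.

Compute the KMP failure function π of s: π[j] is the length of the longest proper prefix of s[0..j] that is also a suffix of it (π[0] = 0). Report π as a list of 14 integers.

[0, 1, 0, 1, 0, 1, 2, 0, 1, 2, 0, 1, 2, 2]

π[0] = 0
j=1 s[j]='b': π[1]=1 (border 'b')
j=2 s[j]='a': k: 1→0; π[2]=0 (border '')
j=3 s[j]='b': π[3]=1 (border 'b')
j=4 s[j]='a': k: 1→0; π[4]=0 (border '')
j=5 s[j]='b': π[5]=1 (border 'b')
j=6 s[j]='b': π[6]=2 (border 'bb')
j=7 s[j]='c': k: 2→1→0; π[7]=0 (border '')
j=8 s[j]='b': π[8]=1 (border 'b')
j=9 s[j]='b': π[9]=2 (border 'bb')
j=10 s[j]='c': k: 2→1→0; π[10]=0 (border '')
j=11 s[j]='b': π[11]=1 (border 'b')
j=12 s[j]='b': π[12]=2 (border 'bb')
j=13 s[j]='b': k: 2→1; π[13]=2 (border 'bb')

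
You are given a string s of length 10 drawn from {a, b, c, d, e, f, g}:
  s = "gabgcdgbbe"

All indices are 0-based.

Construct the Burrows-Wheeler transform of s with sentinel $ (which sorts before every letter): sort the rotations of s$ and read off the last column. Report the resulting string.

eggbagcb$db

rank  rotation     last
    0  $gabgcdgbbe  e
    1  abgcdgbbe$g  g
    2  bbe$gabgcdg  g
    3  be$gabgcdgb  b
    4  bgcdgbbe$ga  a
    5  cdgbbe$gabg  g
    6  dgbbe$gabgc  c
    7  e$gabgcdgbb  b
    8  gabgcdgbbe$  $
    9  gbbe$gabgcd  d
   10  gcdgbbe$gab  b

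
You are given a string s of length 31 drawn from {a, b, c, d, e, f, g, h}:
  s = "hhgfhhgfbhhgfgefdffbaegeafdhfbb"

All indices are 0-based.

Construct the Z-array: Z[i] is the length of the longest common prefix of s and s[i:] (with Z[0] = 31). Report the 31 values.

Z[0]=31
i=1: outside box; Z[1]=1 grow→box=[1,2)
i=2: outside box; Z[2]=0
i=3: outside box; Z[3]=0
i=4: outside box; Z[4]=4 grow→box=[4,8)
i=5: min(r-i=3, Z[1]=1)=1; Z[5]=1
i=6: min(r-i=2, Z[2]=0)=0; Z[6]=0
i=7: min(r-i=1, Z[3]=0)=0; Z[7]=0
i=8: outside box; Z[8]=0
i=9: outside box; Z[9]=4 grow→box=[9,13)
i=10: min(r-i=3, Z[1]=1)=1; Z[10]=1
i=11: min(r-i=2, Z[2]=0)=0; Z[11]=0
i=12: min(r-i=1, Z[3]=0)=0; Z[12]=0
i=13: outside box; Z[13]=0
i=14: outside box; Z[14]=0
i=15: outside box; Z[15]=0
i=16: outside box; Z[16]=0
i=17: outside box; Z[17]=0
i=18: outside box; Z[18]=0
i=19: outside box; Z[19]=0
i=20: outside box; Z[20]=0
i=21: outside box; Z[21]=0
i=22: outside box; Z[22]=0
i=23: outside box; Z[23]=0
i=24: outside box; Z[24]=0
i=25: outside box; Z[25]=0
i=26: outside box; Z[26]=0
i=27: outside box; Z[27]=1 grow→box=[27,28)
i=28: outside box; Z[28]=0
i=29: outside box; Z[29]=0
i=30: outside box; Z[30]=0

[31, 1, 0, 0, 4, 1, 0, 0, 0, 4, 1, 0, 0, 0, 0, 0, 0, 0, 0, 0, 0, 0, 0, 0, 0, 0, 0, 1, 0, 0, 0]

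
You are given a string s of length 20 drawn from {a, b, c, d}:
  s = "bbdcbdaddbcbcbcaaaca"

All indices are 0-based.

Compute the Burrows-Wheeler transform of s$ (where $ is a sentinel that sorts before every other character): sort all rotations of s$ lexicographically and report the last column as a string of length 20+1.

rank  rotation               last
    0  $bbdcbdaddbcbcbcaaaca  a
    1  a$bbdcbdaddbcbcbcaaac  c
    2  aaaca$bbdcbdaddbcbcbc  c
    3  aaca$bbdcbdaddbcbcbca  a
    4  aca$bbdcbdaddbcbcbcaa  a
    5  addbcbcbcaaaca$bbdcbd  d
    6  bbdcbdaddbcbcbcaaaca$  $
    7  bcaaaca$bbdcbdaddbcbc  c
    8  bcbcaaaca$bbdcbdaddbc  c
    9  bcbcbcaaaca$bbdcbdadd  d
   10  bdaddbcbcbcaaaca$bbdc  c
   11  bdcbdaddbcbcbcaaaca$b  b
   12  ca$bbdcbdaddbcbcbcaaa  a
   13  caaaca$bbdcbdaddbcbcb  b
   14  cbcaaaca$bbdcbdaddbcb  b
   15  cbcbcaaaca$bbdcbdaddb  b
   16  cbdaddbcbcbcaaaca$bbd  d
   17  daddbcbcbcaaaca$bbdcb  b
   18  dbcbcbcaaaca$bbdcbdad  d
   19  dcbdaddbcbcbcaaaca$bb  b
   20  ddbcbcbcaaaca$bbdcbda  a

accaad$ccdcbabbbdbdba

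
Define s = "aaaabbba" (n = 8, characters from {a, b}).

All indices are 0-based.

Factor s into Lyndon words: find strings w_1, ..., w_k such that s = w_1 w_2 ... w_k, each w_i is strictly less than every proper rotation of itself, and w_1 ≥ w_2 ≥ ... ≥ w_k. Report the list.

emit factor 1: 'aaaabbb' (i=0, period=7)
emit factor 2: 'a' (i=7, period=1)

["aaaabbb", "a"]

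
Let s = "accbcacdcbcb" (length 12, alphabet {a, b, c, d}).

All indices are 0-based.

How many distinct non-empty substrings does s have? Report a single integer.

65

sorted suffixes:
  #0 SA[0]=0  'accbcacdcbcb'
  #1 SA[1]=5  'acdcbcb'
  #2 SA[2]=11  'b'
  #3 SA[3]=3  'bcacdcbcb'
  #4 SA[4]=9  'bcb'
  #5 SA[5]=4  'cacdcbcb'
  #6 SA[6]=10  'cb'
  #7 SA[7]=2  'cbcacdcbcb'
  #8 SA[8]=8  'cbcb'
  #9 SA[9]=1  'ccbcacdcbcb'
  #10 SA[10]=6  'cdcbcb'
  #11 SA[11]=7  'dcbcb'

SA = [0, 5, 11, 3, 9, 4, 10, 2, 8, 1, 6, 7]
rank  pair      lcp
   1  s[0:],s[5:]  2  'ac'
   2  s[5:],s[11:]  0  ''
   3  s[11:],s[3:]  1  'b'
   4  s[3:],s[9:]  2  'bc'
   5  s[9:],s[4:]  0  ''
   6  s[4:],s[10:]  1  'c'
   7  s[10:],s[2:]  2  'cb'
   8  s[2:],s[8:]  3  'cbc'
   9  s[8:],s[1:]  1  'c'
  10  s[1:],s[6:]  1  'c'
  11  s[6:],s[7:]  0  ''

n(n+1)/2 = 12·13/2 = 78
Σ LCP = 0 + 2 + 0 + 1 + 2 + 0 + 1 + 2 + 3 + 1 + 1 + 0 = 13
distinct = 78 − 13 = 65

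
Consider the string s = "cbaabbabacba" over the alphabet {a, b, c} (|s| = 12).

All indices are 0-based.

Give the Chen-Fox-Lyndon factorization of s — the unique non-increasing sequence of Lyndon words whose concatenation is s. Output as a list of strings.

["c", "b", "aabbabacb", "a"]

emit factor 1: 'c' (i=0, period=1)
emit factor 2: 'b' (i=1, period=1)
emit factor 3: 'aabbabacb' (i=2, period=9)
emit factor 4: 'a' (i=11, period=1)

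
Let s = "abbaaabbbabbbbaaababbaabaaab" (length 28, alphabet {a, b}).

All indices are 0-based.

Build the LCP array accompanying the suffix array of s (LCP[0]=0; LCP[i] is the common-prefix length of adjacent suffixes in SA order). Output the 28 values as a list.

rank→(start, suffix):
  0 → (24, 'aaab')
  1 → (14, 'aaababbaabaaab')
  2 → (3, 'aaabbbabbbbaaababbaabaaab')
  3 → (25, 'aab')
  4 → (21, 'aabaaab')
  5 → (15, 'aababbaabaaab')
  6 → (4, 'aabbbabbbbaaababbaabaaab')
  7 → (26, 'ab')
  8 → (22, 'abaaab')
  9 → (16, 'ababbaabaaab')
  10 → (0, 'abbaaabbbabbbbaaababbaabaaab')
  11 → (18, 'abbaabaaab')
  12 → (5, 'abbbabbbbaaababbaabaaab')
  13 → (9, 'abbbbaaababbaabaaab')
  14 → (27, 'b')
  15 → (23, 'baaab')
  16 → (13, 'baaababbaabaaab')
  17 → (2, 'baaabbbabbbbaaababbaabaaab')
  18 → (20, 'baabaaab')
  19 → (17, 'babbaabaaab')
  20 → (8, 'babbbbaaababbaabaaab')
  21 → (12, 'bbaaababbaabaaab')
  22 → (1, 'bbaaabbbabbbbaaababbaabaaab')
  23 → (19, 'bbaabaaab')
  24 → (7, 'bbabbbbaaababbaabaaab')
  25 → (11, 'bbbaaababbaabaaab')
  26 → (6, 'bbbabbbbaaababbaabaaab')
  27 → (10, 'bbbbaaababbaabaaab')

SA = [24, 14, 3, 25, 21, 15, 4, 26, 22, 16, 0, 18, 5, 9, 27, 23, 13, 2, 20, 17, 8, 12, 1, 19, 7, 11, 6, 10]
rank  pair      lcp
   1  s[24:],s[14:]  4  'aaab'
   2  s[14:],s[3:]  4  'aaab'
   3  s[3:],s[25:]  2  'aa'
   4  s[25:],s[21:]  3  'aab'
   5  s[21:],s[15:]  4  'aaba'
   6  s[15:],s[4:]  3  'aab'
   7  s[4:],s[26:]  1  'a'
   8  s[26:],s[22:]  2  'ab'
   9  s[22:],s[16:]  3  'aba'
  10  s[16:],s[0:]  2  'ab'
  11  s[0:],s[18:]  5  'abbaa'
  12  s[18:],s[5:]  3  'abb'
  13  s[5:],s[9:]  4  'abbb'
  14  s[9:],s[27:]  0  ''
  15  s[27:],s[23:]  1  'b'
  16  s[23:],s[13:]  5  'baaab'
  17  s[13:],s[2:]  5  'baaab'
  18  s[2:],s[20:]  3  'baa'
  19  s[20:],s[17:]  2  'ba'
  20  s[17:],s[8:]  4  'babb'
  21  s[8:],s[12:]  1  'b'
  22  s[12:],s[1:]  6  'bbaaab'
  23  s[1:],s[19:]  4  'bbaa'
  24  s[19:],s[7:]  3  'bba'
  25  s[7:],s[11:]  2  'bb'
  26  s[11:],s[6:]  4  'bbba'
  27  s[6:],s[10:]  3  'bbb'

[0, 4, 4, 2, 3, 4, 3, 1, 2, 3, 2, 5, 3, 4, 0, 1, 5, 5, 3, 2, 4, 1, 6, 4, 3, 2, 4, 3]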